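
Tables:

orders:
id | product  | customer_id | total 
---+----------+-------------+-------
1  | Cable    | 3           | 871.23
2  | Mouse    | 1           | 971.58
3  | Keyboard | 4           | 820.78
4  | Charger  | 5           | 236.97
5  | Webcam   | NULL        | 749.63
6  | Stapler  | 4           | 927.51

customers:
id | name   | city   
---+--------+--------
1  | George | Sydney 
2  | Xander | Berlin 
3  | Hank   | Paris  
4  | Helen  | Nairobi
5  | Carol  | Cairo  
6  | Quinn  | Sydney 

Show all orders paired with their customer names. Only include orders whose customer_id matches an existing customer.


INNER JOIN keeps only orders rows whose customer_id matches an id in customers. Walk through each order:
  - order 1 (Cable): customer_id=3 -> matches Hank
  - order 2 (Mouse): customer_id=1 -> matches George
  - order 3 (Keyboard): customer_id=4 -> matches Helen
  - order 4 (Charger): customer_id=5 -> matches Carol
  - order 5 (Webcam): customer_id=NULL, no match -> dropped
  - order 6 (Stapler): customer_id=4 -> matches Helen
So 1 of 6 rows is dropped.

SQL:
SELECT a.product, b.name AS customer
FROM orders a
INNER JOIN customers b ON a.customer_id = b.id

Result:
product  | customer
---------+---------
Cable    | Hank    
Mouse    | George  
Keyboard | Helen   
Charger  | Carol   
Stapler  | Helen   


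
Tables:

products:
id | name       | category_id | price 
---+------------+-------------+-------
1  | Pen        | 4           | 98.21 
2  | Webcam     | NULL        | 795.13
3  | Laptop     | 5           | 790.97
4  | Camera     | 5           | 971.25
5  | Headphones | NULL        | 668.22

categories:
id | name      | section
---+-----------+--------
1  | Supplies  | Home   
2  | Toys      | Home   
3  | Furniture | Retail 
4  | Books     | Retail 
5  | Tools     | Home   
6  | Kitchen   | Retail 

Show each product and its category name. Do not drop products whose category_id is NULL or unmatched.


LEFT JOIN keeps every row from products (the left table); where category_id has no match in categories, the category columns become NULL. Walk through each product:
  - product 1 (Pen): category_id=4 -> matches Books
  - product 2 (Webcam): category_id=NULL, no match -> kept with NULL
  - product 3 (Laptop): category_id=5 -> matches Tools
  - product 4 (Camera): category_id=5 -> matches Tools
  - product 5 (Headphones): category_id=NULL, no match -> kept with NULL
All 5 rows appear; 2 have NULL category.

SQL:
SELECT a.name, b.name AS category
FROM products a
LEFT JOIN categories b ON a.category_id = b.id

Result:
name       | category
-----------+---------
Pen        | Books   
Webcam     | NULL    
Laptop     | Tools   
Camera     | Tools   
Headphones | NULL    


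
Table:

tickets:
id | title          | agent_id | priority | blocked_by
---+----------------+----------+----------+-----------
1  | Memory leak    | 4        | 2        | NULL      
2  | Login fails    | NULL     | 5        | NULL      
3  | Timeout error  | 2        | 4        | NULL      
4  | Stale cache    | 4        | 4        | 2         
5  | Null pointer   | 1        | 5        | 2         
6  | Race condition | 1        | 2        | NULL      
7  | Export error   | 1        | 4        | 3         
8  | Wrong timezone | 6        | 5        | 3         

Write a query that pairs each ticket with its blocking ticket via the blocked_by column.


This is a self-join: tickets is joined to a second copy of itself, matching each row's blocked_by to another row's id. Use LEFT JOIN so rows with blocked_by=NULL are kept.
  - ticket 1 (Memory leak): blocked_by=NULL -> NULL
  - ticket 2 (Login fails): blocked_by=NULL -> NULL
  - ticket 3 (Timeout error): blocked_by=NULL -> NULL
  - ticket 4 (Stale cache): blocked_by=2 -> Login fails
  - ticket 5 (Null pointer): blocked_by=2 -> Login fails
  - ticket 6 (Race condition): blocked_by=NULL -> NULL
  - ticket 7 (Export error): blocked_by=3 -> Timeout error
  - ticket 8 (Wrong timezone): blocked_by=3 -> Timeout error

SQL:
SELECT a.title AS item, b.title AS blocked_by
FROM tickets a
LEFT JOIN tickets b ON a.blocked_by = b.id

Result:
item           | blocked_by   
---------------+--------------
Memory leak    | NULL         
Login fails    | NULL         
Timeout error  | NULL         
Stale cache    | Login fails  
Null pointer   | Login fails  
Race condition | NULL         
Export error   | Timeout error
Wrong timezone | Timeout error


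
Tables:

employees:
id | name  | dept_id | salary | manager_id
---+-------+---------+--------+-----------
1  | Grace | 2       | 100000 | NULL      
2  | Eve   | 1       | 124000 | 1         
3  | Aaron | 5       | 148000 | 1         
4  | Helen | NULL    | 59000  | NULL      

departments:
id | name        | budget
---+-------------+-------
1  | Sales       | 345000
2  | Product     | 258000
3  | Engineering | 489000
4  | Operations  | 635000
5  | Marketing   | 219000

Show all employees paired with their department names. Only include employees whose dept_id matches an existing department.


INNER JOIN keeps only employees rows whose dept_id matches an id in departments. Walk through each employee:
  - employee 1 (Grace): dept_id=2 -> matches Product
  - employee 2 (Eve): dept_id=1 -> matches Sales
  - employee 3 (Aaron): dept_id=5 -> matches Marketing
  - employee 4 (Helen): dept_id=NULL, no match -> dropped
So 1 of 4 rows is dropped.

SQL:
SELECT a.name, b.name AS department
FROM employees a
INNER JOIN departments b ON a.dept_id = b.id

Result:
name  | department
------+-----------
Grace | Product   
Eve   | Sales     
Aaron | Marketing 


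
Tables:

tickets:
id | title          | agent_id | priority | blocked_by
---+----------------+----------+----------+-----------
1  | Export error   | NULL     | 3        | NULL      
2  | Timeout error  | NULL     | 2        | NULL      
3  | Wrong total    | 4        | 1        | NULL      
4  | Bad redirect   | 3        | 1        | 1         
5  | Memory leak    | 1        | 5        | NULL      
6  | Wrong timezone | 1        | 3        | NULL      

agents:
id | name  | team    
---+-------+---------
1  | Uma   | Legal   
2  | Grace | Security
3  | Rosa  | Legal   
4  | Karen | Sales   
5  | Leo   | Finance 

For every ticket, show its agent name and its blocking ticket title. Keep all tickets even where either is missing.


Two LEFT JOINs from the same base table tickets: one to agents via agent_id, one to tickets itself via blocked_by. Both are LEFT so every ticket is preserved.
Match against agents:
  - ticket 1 (Export error): agent_id=NULL, no match -> kept with NULL
  - ticket 2 (Timeout error): agent_id=NULL, no match -> kept with NULL
  - ticket 3 (Wrong total): agent_id=4 -> matches Karen
  - ticket 4 (Bad redirect): agent_id=3 -> matches Rosa
  - ticket 5 (Memory leak): agent_id=1 -> matches Uma
  - ticket 6 (Wrong timezone): agent_id=1 -> matches Uma
Match against tickets (self):
  - ticket 1 (Export error): blocked_by=NULL -> NULL
  - ticket 2 (Timeout error): blocked_by=NULL -> NULL
  - ticket 3 (Wrong total): blocked_by=NULL -> NULL
  - ticket 4 (Bad redirect): blocked_by=1 -> Export error
  - ticket 5 (Memory leak): blocked_by=NULL -> NULL
  - ticket 6 (Wrong timezone): blocked_by=NULL -> NULL

SQL:
SELECT a.title, b.name AS agent, c.title AS blocked_by
FROM tickets a
LEFT JOIN agents b ON a.agent_id = b.id
LEFT JOIN tickets c ON a.blocked_by = c.id

Result:
title          | agent | blocked_by  
---------------+-------+-------------
Export error   | NULL  | NULL        
Timeout error  | NULL  | NULL        
Wrong total    | Karen | NULL        
Bad redirect   | Rosa  | Export error
Memory leak    | Uma   | NULL        
Wrong timezone | Uma   | NULL        


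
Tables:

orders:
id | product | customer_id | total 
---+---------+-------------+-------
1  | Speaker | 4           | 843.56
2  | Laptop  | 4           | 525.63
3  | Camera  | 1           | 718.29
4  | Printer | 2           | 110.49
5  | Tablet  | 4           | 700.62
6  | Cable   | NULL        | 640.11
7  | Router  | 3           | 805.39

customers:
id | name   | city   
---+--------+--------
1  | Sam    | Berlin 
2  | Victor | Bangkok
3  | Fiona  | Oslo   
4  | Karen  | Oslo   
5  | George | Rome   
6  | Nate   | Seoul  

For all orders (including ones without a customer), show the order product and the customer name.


LEFT JOIN keeps every row from orders (the left table); where customer_id has no match in customers, the customer columns become NULL. Walk through each order:
  - order 1 (Speaker): customer_id=4 -> matches Karen
  - order 2 (Laptop): customer_id=4 -> matches Karen
  - order 3 (Camera): customer_id=1 -> matches Sam
  - order 4 (Printer): customer_id=2 -> matches Victor
  - order 5 (Tablet): customer_id=4 -> matches Karen
  - order 6 (Cable): customer_id=NULL, no match -> kept with NULL
  - order 7 (Router): customer_id=3 -> matches Fiona
All 7 rows appear; 1 has NULL customer.

SQL:
SELECT a.product, b.name AS customer
FROM orders a
LEFT JOIN customers b ON a.customer_id = b.id

Result:
product | customer
--------+---------
Speaker | Karen   
Laptop  | Karen   
Camera  | Sam     
Printer | Victor  
Tablet  | Karen   
Cable   | NULL    
Router  | Fiona   


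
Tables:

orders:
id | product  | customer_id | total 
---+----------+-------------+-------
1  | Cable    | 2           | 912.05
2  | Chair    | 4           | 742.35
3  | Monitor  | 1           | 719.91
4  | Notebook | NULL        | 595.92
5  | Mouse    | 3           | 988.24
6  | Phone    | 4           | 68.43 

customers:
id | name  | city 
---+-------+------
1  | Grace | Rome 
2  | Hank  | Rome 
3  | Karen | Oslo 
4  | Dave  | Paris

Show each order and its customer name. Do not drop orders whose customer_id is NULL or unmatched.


LEFT JOIN keeps every row from orders (the left table); where customer_id has no match in customers, the customer columns become NULL. Walk through each order:
  - order 1 (Cable): customer_id=2 -> matches Hank
  - order 2 (Chair): customer_id=4 -> matches Dave
  - order 3 (Monitor): customer_id=1 -> matches Grace
  - order 4 (Notebook): customer_id=NULL, no match -> kept with NULL
  - order 5 (Mouse): customer_id=3 -> matches Karen
  - order 6 (Phone): customer_id=4 -> matches Dave
All 6 rows appear; 1 has NULL customer.

SQL:
SELECT a.product, b.name AS customer
FROM orders a
LEFT JOIN customers b ON a.customer_id = b.id

Result:
product  | customer
---------+---------
Cable    | Hank    
Chair    | Dave    
Monitor  | Grace   
Notebook | NULL    
Mouse    | Karen   
Phone    | Dave    


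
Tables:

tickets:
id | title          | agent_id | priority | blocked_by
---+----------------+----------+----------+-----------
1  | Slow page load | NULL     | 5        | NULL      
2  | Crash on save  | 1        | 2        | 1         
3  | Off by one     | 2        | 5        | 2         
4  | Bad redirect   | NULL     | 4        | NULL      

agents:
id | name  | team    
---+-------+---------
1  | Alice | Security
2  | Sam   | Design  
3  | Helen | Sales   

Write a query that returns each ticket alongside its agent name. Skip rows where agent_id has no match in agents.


INNER JOIN keeps only tickets rows whose agent_id matches an id in agents. Walk through each ticket:
  - ticket 1 (Slow page load): agent_id=NULL, no match -> dropped
  - ticket 2 (Crash on save): agent_id=1 -> matches Alice
  - ticket 3 (Off by one): agent_id=2 -> matches Sam
  - ticket 4 (Bad redirect): agent_id=NULL, no match -> dropped
So 2 of 4 rows are dropped.

SQL:
SELECT a.title, b.name AS agent
FROM tickets a
INNER JOIN agents b ON a.agent_id = b.id

Result:
title         | agent
--------------+------
Crash on save | Alice
Off by one    | Sam  


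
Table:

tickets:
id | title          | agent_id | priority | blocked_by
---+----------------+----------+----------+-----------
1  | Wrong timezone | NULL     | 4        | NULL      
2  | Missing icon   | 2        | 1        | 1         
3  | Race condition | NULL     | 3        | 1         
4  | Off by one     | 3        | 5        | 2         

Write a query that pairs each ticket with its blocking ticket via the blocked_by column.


This is a self-join: tickets is joined to a second copy of itself, matching each row's blocked_by to another row's id. Use LEFT JOIN so rows with blocked_by=NULL are kept.
  - ticket 1 (Wrong timezone): blocked_by=NULL -> NULL
  - ticket 2 (Missing icon): blocked_by=1 -> Wrong timezone
  - ticket 3 (Race condition): blocked_by=1 -> Wrong timezone
  - ticket 4 (Off by one): blocked_by=2 -> Missing icon

SQL:
SELECT a.title AS item, b.title AS blocked_by
FROM tickets a
LEFT JOIN tickets b ON a.blocked_by = b.id

Result:
item           | blocked_by    
---------------+---------------
Wrong timezone | NULL          
Missing icon   | Wrong timezone
Race condition | Wrong timezone
Off by one     | Missing icon  


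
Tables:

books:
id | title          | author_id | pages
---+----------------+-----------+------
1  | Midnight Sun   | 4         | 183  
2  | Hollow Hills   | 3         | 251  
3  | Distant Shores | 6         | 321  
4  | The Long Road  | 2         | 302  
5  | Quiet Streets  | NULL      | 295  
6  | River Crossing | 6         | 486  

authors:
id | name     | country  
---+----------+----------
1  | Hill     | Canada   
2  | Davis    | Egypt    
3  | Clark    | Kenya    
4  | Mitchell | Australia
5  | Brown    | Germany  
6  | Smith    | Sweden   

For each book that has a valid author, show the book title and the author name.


INNER JOIN keeps only books rows whose author_id matches an id in authors. Walk through each book:
  - book 1 (Midnight Sun): author_id=4 -> matches Mitchell
  - book 2 (Hollow Hills): author_id=3 -> matches Clark
  - book 3 (Distant Shores): author_id=6 -> matches Smith
  - book 4 (The Long Road): author_id=2 -> matches Davis
  - book 5 (Quiet Streets): author_id=NULL, no match -> dropped
  - book 6 (River Crossing): author_id=6 -> matches Smith
So 1 of 6 rows is dropped.

SQL:
SELECT a.title, b.name AS author
FROM books a
INNER JOIN authors b ON a.author_id = b.id

Result:
title          | author  
---------------+---------
Midnight Sun   | Mitchell
Hollow Hills   | Clark   
Distant Shores | Smith   
The Long Road  | Davis   
River Crossing | Smith   


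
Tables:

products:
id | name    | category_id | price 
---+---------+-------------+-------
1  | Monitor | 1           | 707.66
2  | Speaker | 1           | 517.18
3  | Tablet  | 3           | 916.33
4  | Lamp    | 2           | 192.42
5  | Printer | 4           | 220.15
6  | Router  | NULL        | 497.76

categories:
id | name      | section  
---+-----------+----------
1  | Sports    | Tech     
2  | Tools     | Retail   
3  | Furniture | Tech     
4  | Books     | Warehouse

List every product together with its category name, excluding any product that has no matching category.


INNER JOIN keeps only products rows whose category_id matches an id in categories. Walk through each product:
  - product 1 (Monitor): category_id=1 -> matches Sports
  - product 2 (Speaker): category_id=1 -> matches Sports
  - product 3 (Tablet): category_id=3 -> matches Furniture
  - product 4 (Lamp): category_id=2 -> matches Tools
  - product 5 (Printer): category_id=4 -> matches Books
  - product 6 (Router): category_id=NULL, no match -> dropped
So 1 of 6 rows is dropped.

SQL:
SELECT a.name, b.name AS category
FROM products a
INNER JOIN categories b ON a.category_id = b.id

Result:
name    | category 
--------+----------
Monitor | Sports   
Speaker | Sports   
Tablet  | Furniture
Lamp    | Tools    
Printer | Books    


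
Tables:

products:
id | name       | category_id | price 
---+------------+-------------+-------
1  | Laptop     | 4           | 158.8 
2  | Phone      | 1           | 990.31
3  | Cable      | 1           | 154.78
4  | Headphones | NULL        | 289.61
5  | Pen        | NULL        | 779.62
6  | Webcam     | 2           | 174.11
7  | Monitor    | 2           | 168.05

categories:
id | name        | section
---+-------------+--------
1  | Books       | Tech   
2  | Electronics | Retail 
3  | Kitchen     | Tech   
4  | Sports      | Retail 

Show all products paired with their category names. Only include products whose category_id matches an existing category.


INNER JOIN keeps only products rows whose category_id matches an id in categories. Walk through each product:
  - product 1 (Laptop): category_id=4 -> matches Sports
  - product 2 (Phone): category_id=1 -> matches Books
  - product 3 (Cable): category_id=1 -> matches Books
  - product 4 (Headphones): category_id=NULL, no match -> dropped
  - product 5 (Pen): category_id=NULL, no match -> dropped
  - product 6 (Webcam): category_id=2 -> matches Electronics
  - product 7 (Monitor): category_id=2 -> matches Electronics
So 2 of 7 rows are dropped.

SQL:
SELECT a.name, b.name AS category
FROM products a
INNER JOIN categories b ON a.category_id = b.id

Result:
name    | category   
--------+------------
Laptop  | Sports     
Phone   | Books      
Cable   | Books      
Webcam  | Electronics
Monitor | Electronics


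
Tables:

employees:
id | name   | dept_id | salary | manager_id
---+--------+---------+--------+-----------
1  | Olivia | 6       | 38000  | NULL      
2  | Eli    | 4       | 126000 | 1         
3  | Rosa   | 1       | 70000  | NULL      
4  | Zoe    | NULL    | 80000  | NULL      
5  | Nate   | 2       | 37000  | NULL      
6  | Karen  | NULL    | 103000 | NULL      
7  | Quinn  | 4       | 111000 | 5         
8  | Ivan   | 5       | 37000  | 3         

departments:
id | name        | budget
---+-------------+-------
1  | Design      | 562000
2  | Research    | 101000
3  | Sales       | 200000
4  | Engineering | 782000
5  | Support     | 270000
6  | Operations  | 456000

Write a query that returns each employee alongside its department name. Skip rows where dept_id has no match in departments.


INNER JOIN keeps only employees rows whose dept_id matches an id in departments. Walk through each employee:
  - employee 1 (Olivia): dept_id=6 -> matches Operations
  - employee 2 (Eli): dept_id=4 -> matches Engineering
  - employee 3 (Rosa): dept_id=1 -> matches Design
  - employee 4 (Zoe): dept_id=NULL, no match -> dropped
  - employee 5 (Nate): dept_id=2 -> matches Research
  - employee 6 (Karen): dept_id=NULL, no match -> dropped
  - employee 7 (Quinn): dept_id=4 -> matches Engineering
  - employee 8 (Ivan): dept_id=5 -> matches Support
So 2 of 8 rows are dropped.

SQL:
SELECT a.name, b.name AS department
FROM employees a
INNER JOIN departments b ON a.dept_id = b.id

Result:
name   | department 
-------+------------
Olivia | Operations 
Eli    | Engineering
Rosa   | Design     
Nate   | Research   
Quinn  | Engineering
Ivan   | Support    


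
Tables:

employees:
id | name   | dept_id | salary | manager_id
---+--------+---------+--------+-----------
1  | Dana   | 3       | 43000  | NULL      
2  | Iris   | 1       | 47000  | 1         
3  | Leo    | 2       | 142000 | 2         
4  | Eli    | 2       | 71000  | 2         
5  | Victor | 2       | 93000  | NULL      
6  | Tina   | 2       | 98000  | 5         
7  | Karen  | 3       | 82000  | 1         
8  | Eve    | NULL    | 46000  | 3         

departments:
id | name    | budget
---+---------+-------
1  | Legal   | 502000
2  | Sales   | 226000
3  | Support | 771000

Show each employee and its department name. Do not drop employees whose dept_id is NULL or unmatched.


LEFT JOIN keeps every row from employees (the left table); where dept_id has no match in departments, the department columns become NULL. Walk through each employee:
  - employee 1 (Dana): dept_id=3 -> matches Support
  - employee 2 (Iris): dept_id=1 -> matches Legal
  - employee 3 (Leo): dept_id=2 -> matches Sales
  - employee 4 (Eli): dept_id=2 -> matches Sales
  - employee 5 (Victor): dept_id=2 -> matches Sales
  - employee 6 (Tina): dept_id=2 -> matches Sales
  - employee 7 (Karen): dept_id=3 -> matches Support
  - employee 8 (Eve): dept_id=NULL, no match -> kept with NULL
All 8 rows appear; 1 has NULL department.

SQL:
SELECT a.name, b.name AS department
FROM employees a
LEFT JOIN departments b ON a.dept_id = b.id

Result:
name   | department
-------+-----------
Dana   | Support   
Iris   | Legal     
Leo    | Sales     
Eli    | Sales     
Victor | Sales     
Tina   | Sales     
Karen  | Support   
Eve    | NULL      


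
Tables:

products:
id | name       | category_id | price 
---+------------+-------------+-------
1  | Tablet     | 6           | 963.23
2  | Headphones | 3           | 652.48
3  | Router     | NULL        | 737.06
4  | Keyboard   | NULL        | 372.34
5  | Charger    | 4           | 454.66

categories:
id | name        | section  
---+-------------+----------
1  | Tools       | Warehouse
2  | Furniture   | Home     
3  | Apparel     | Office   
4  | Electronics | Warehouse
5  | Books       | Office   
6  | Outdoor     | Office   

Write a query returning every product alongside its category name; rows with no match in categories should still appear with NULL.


LEFT JOIN keeps every row from products (the left table); where category_id has no match in categories, the category columns become NULL. Walk through each product:
  - product 1 (Tablet): category_id=6 -> matches Outdoor
  - product 2 (Headphones): category_id=3 -> matches Apparel
  - product 3 (Router): category_id=NULL, no match -> kept with NULL
  - product 4 (Keyboard): category_id=NULL, no match -> kept with NULL
  - product 5 (Charger): category_id=4 -> matches Electronics
All 5 rows appear; 2 have NULL category.

SQL:
SELECT a.name, b.name AS category
FROM products a
LEFT JOIN categories b ON a.category_id = b.id

Result:
name       | category   
-----------+------------
Tablet     | Outdoor    
Headphones | Apparel    
Router     | NULL       
Keyboard   | NULL       
Charger    | Electronics


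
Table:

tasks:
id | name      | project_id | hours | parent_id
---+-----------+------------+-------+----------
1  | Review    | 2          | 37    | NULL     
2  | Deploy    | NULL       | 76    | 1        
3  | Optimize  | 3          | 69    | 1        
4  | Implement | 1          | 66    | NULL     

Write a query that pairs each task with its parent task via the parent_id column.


This is a self-join: tasks is joined to a second copy of itself, matching each row's parent_id to another row's id. Use LEFT JOIN so rows with parent_id=NULL are kept.
  - task 1 (Review): parent_id=NULL -> NULL
  - task 2 (Deploy): parent_id=1 -> Review
  - task 3 (Optimize): parent_id=1 -> Review
  - task 4 (Implement): parent_id=NULL -> NULL

SQL:
SELECT a.name AS item, b.name AS parent
FROM tasks a
LEFT JOIN tasks b ON a.parent_id = b.id

Result:
item      | parent
----------+-------
Review    | NULL  
Deploy    | Review
Optimize  | Review
Implement | NULL  


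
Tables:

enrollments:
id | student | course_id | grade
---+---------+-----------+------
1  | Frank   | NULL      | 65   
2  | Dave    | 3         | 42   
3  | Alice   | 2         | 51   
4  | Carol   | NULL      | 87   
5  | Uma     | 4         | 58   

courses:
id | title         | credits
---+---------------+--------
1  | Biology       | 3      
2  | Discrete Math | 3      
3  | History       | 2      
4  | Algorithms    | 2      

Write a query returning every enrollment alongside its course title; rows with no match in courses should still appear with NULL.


LEFT JOIN keeps every row from enrollments (the left table); where course_id has no match in courses, the course columns become NULL. Walk through each enrollment:
  - enrollment 1 (Frank): course_id=NULL, no match -> kept with NULL
  - enrollment 2 (Dave): course_id=3 -> matches History
  - enrollment 3 (Alice): course_id=2 -> matches Discrete Math
  - enrollment 4 (Carol): course_id=NULL, no match -> kept with NULL
  - enrollment 5 (Uma): course_id=4 -> matches Algorithms
All 5 rows appear; 2 have NULL course.

SQL:
SELECT a.student, b.title AS course
FROM enrollments a
LEFT JOIN courses b ON a.course_id = b.id

Result:
student | course       
--------+--------------
Frank   | NULL         
Dave    | History      
Alice   | Discrete Math
Carol   | NULL         
Uma     | Algorithms   


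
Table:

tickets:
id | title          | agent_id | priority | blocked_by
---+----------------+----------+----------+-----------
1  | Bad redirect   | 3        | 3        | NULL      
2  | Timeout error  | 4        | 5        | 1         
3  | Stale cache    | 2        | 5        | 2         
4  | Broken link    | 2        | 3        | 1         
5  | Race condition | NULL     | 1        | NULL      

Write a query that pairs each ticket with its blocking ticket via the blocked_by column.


This is a self-join: tickets is joined to a second copy of itself, matching each row's blocked_by to another row's id. Use LEFT JOIN so rows with blocked_by=NULL are kept.
  - ticket 1 (Bad redirect): blocked_by=NULL -> NULL
  - ticket 2 (Timeout error): blocked_by=1 -> Bad redirect
  - ticket 3 (Stale cache): blocked_by=2 -> Timeout error
  - ticket 4 (Broken link): blocked_by=1 -> Bad redirect
  - ticket 5 (Race condition): blocked_by=NULL -> NULL

SQL:
SELECT a.title AS item, b.title AS blocked_by
FROM tickets a
LEFT JOIN tickets b ON a.blocked_by = b.id

Result:
item           | blocked_by   
---------------+--------------
Bad redirect   | NULL         
Timeout error  | Bad redirect 
Stale cache    | Timeout error
Broken link    | Bad redirect 
Race condition | NULL         


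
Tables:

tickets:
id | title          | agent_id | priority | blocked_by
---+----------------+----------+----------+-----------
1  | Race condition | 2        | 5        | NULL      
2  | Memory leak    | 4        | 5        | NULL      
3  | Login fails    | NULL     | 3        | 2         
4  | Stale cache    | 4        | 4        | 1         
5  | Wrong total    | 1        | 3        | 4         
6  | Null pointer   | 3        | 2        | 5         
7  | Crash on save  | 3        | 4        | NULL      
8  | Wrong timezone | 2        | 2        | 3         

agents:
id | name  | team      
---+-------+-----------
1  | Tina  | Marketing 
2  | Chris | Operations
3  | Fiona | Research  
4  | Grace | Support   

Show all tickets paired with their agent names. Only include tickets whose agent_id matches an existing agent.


INNER JOIN keeps only tickets rows whose agent_id matches an id in agents. Walk through each ticket:
  - ticket 1 (Race condition): agent_id=2 -> matches Chris
  - ticket 2 (Memory leak): agent_id=4 -> matches Grace
  - ticket 3 (Login fails): agent_id=NULL, no match -> dropped
  - ticket 4 (Stale cache): agent_id=4 -> matches Grace
  - ticket 5 (Wrong total): agent_id=1 -> matches Tina
  - ticket 6 (Null pointer): agent_id=3 -> matches Fiona
  - ticket 7 (Crash on save): agent_id=3 -> matches Fiona
  - ticket 8 (Wrong timezone): agent_id=2 -> matches Chris
So 1 of 8 rows is dropped.

SQL:
SELECT a.title, b.name AS agent
FROM tickets a
INNER JOIN agents b ON a.agent_id = b.id

Result:
title          | agent
---------------+------
Race condition | Chris
Memory leak    | Grace
Stale cache    | Grace
Wrong total    | Tina 
Null pointer   | Fiona
Crash on save  | Fiona
Wrong timezone | Chris


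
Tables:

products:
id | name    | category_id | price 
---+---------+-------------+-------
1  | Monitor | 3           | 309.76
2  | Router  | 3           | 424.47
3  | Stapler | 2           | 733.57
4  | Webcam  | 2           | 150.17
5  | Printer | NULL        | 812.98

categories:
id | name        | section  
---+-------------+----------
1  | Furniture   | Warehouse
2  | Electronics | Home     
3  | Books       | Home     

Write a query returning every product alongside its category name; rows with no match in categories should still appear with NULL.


LEFT JOIN keeps every row from products (the left table); where category_id has no match in categories, the category columns become NULL. Walk through each product:
  - product 1 (Monitor): category_id=3 -> matches Books
  - product 2 (Router): category_id=3 -> matches Books
  - product 3 (Stapler): category_id=2 -> matches Electronics
  - product 4 (Webcam): category_id=2 -> matches Electronics
  - product 5 (Printer): category_id=NULL, no match -> kept with NULL
All 5 rows appear; 1 has NULL category.

SQL:
SELECT a.name, b.name AS category
FROM products a
LEFT JOIN categories b ON a.category_id = b.id

Result:
name    | category   
--------+------------
Monitor | Books      
Router  | Books      
Stapler | Electronics
Webcam  | Electronics
Printer | NULL       


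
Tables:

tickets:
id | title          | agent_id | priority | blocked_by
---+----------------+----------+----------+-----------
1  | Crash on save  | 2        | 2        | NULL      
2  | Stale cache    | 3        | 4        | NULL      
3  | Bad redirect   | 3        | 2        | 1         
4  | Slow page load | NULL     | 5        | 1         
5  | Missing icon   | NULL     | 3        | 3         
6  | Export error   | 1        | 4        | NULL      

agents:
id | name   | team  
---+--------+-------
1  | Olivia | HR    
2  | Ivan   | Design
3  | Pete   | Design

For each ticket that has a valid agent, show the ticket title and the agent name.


INNER JOIN keeps only tickets rows whose agent_id matches an id in agents. Walk through each ticket:
  - ticket 1 (Crash on save): agent_id=2 -> matches Ivan
  - ticket 2 (Stale cache): agent_id=3 -> matches Pete
  - ticket 3 (Bad redirect): agent_id=3 -> matches Pete
  - ticket 4 (Slow page load): agent_id=NULL, no match -> dropped
  - ticket 5 (Missing icon): agent_id=NULL, no match -> dropped
  - ticket 6 (Export error): agent_id=1 -> matches Olivia
So 2 of 6 rows are dropped.

SQL:
SELECT a.title, b.name AS agent
FROM tickets a
INNER JOIN agents b ON a.agent_id = b.id

Result:
title         | agent 
--------------+-------
Crash on save | Ivan  
Stale cache   | Pete  
Bad redirect  | Pete  
Export error  | Olivia


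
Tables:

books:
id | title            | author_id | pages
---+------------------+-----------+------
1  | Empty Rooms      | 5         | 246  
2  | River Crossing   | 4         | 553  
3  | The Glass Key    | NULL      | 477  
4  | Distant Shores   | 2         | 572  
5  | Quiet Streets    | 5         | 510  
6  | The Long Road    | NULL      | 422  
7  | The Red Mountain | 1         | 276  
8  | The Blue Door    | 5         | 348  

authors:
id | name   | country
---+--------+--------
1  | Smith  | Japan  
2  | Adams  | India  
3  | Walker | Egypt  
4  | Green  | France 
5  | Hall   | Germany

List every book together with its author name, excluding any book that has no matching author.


INNER JOIN keeps only books rows whose author_id matches an id in authors. Walk through each book:
  - book 1 (Empty Rooms): author_id=5 -> matches Hall
  - book 2 (River Crossing): author_id=4 -> matches Green
  - book 3 (The Glass Key): author_id=NULL, no match -> dropped
  - book 4 (Distant Shores): author_id=2 -> matches Adams
  - book 5 (Quiet Streets): author_id=5 -> matches Hall
  - book 6 (The Long Road): author_id=NULL, no match -> dropped
  - book 7 (The Red Mountain): author_id=1 -> matches Smith
  - book 8 (The Blue Door): author_id=5 -> matches Hall
So 2 of 8 rows are dropped.

SQL:
SELECT a.title, b.name AS author
FROM books a
INNER JOIN authors b ON a.author_id = b.id

Result:
title            | author
-----------------+-------
Empty Rooms      | Hall  
River Crossing   | Green 
Distant Shores   | Adams 
Quiet Streets    | Hall  
The Red Mountain | Smith 
The Blue Door    | Hall  


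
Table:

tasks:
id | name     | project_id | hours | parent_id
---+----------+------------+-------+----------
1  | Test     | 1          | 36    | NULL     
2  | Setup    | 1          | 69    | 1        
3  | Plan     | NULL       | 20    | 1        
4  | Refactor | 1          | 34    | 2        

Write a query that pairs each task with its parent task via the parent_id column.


This is a self-join: tasks is joined to a second copy of itself, matching each row's parent_id to another row's id. Use LEFT JOIN so rows with parent_id=NULL are kept.
  - task 1 (Test): parent_id=NULL -> NULL
  - task 2 (Setup): parent_id=1 -> Test
  - task 3 (Plan): parent_id=1 -> Test
  - task 4 (Refactor): parent_id=2 -> Setup

SQL:
SELECT a.name AS item, b.name AS parent
FROM tasks a
LEFT JOIN tasks b ON a.parent_id = b.id

Result:
item     | parent
---------+-------
Test     | NULL  
Setup    | Test  
Plan     | Test  
Refactor | Setup 


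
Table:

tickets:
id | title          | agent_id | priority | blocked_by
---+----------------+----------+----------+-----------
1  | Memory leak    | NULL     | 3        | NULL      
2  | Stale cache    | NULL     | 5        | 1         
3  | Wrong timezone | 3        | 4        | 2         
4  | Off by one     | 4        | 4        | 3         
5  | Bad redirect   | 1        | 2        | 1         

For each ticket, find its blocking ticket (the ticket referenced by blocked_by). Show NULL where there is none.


This is a self-join: tickets is joined to a second copy of itself, matching each row's blocked_by to another row's id. Use LEFT JOIN so rows with blocked_by=NULL are kept.
  - ticket 1 (Memory leak): blocked_by=NULL -> NULL
  - ticket 2 (Stale cache): blocked_by=1 -> Memory leak
  - ticket 3 (Wrong timezone): blocked_by=2 -> Stale cache
  - ticket 4 (Off by one): blocked_by=3 -> Wrong timezone
  - ticket 5 (Bad redirect): blocked_by=1 -> Memory leak

SQL:
SELECT a.title AS item, b.title AS blocked_by
FROM tickets a
LEFT JOIN tickets b ON a.blocked_by = b.id

Result:
item           | blocked_by    
---------------+---------------
Memory leak    | NULL          
Stale cache    | Memory leak   
Wrong timezone | Stale cache   
Off by one     | Wrong timezone
Bad redirect   | Memory leak   


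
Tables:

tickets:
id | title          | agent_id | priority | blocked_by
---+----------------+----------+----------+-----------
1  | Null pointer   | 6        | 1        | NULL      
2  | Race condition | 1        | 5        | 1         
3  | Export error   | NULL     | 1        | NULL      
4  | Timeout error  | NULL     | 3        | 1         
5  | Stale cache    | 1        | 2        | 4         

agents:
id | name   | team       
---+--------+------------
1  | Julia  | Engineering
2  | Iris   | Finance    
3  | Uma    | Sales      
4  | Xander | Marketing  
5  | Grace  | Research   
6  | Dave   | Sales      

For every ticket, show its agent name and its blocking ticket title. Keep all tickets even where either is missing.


Two LEFT JOINs from the same base table tickets: one to agents via agent_id, one to tickets itself via blocked_by. Both are LEFT so every ticket is preserved.
Match against agents:
  - ticket 1 (Null pointer): agent_id=6 -> matches Dave
  - ticket 2 (Race condition): agent_id=1 -> matches Julia
  - ticket 3 (Export error): agent_id=NULL, no match -> kept with NULL
  - ticket 4 (Timeout error): agent_id=NULL, no match -> kept with NULL
  - ticket 5 (Stale cache): agent_id=1 -> matches Julia
Match against tickets (self):
  - ticket 1 (Null pointer): blocked_by=NULL -> NULL
  - ticket 2 (Race condition): blocked_by=1 -> Null pointer
  - ticket 3 (Export error): blocked_by=NULL -> NULL
  - ticket 4 (Timeout error): blocked_by=1 -> Null pointer
  - ticket 5 (Stale cache): blocked_by=4 -> Timeout error

SQL:
SELECT a.title, b.name AS agent, c.title AS blocked_by
FROM tickets a
LEFT JOIN agents b ON a.agent_id = b.id
LEFT JOIN tickets c ON a.blocked_by = c.id

Result:
title          | agent | blocked_by   
---------------+-------+--------------
Null pointer   | Dave  | NULL         
Race condition | Julia | Null pointer 
Export error   | NULL  | NULL         
Timeout error  | NULL  | Null pointer 
Stale cache    | Julia | Timeout error


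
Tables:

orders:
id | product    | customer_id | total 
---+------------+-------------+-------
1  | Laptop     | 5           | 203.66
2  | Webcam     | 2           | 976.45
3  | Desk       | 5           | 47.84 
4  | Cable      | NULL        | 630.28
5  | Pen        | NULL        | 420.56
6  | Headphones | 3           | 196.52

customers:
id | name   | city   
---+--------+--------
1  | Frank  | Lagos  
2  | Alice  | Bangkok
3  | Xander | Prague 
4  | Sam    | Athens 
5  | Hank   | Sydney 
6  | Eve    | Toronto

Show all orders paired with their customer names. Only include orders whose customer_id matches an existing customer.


INNER JOIN keeps only orders rows whose customer_id matches an id in customers. Walk through each order:
  - order 1 (Laptop): customer_id=5 -> matches Hank
  - order 2 (Webcam): customer_id=2 -> matches Alice
  - order 3 (Desk): customer_id=5 -> matches Hank
  - order 4 (Cable): customer_id=NULL, no match -> dropped
  - order 5 (Pen): customer_id=NULL, no match -> dropped
  - order 6 (Headphones): customer_id=3 -> matches Xander
So 2 of 6 rows are dropped.

SQL:
SELECT a.product, b.name AS customer
FROM orders a
INNER JOIN customers b ON a.customer_id = b.id

Result:
product    | customer
-----------+---------
Laptop     | Hank    
Webcam     | Alice   
Desk       | Hank    
Headphones | Xander  


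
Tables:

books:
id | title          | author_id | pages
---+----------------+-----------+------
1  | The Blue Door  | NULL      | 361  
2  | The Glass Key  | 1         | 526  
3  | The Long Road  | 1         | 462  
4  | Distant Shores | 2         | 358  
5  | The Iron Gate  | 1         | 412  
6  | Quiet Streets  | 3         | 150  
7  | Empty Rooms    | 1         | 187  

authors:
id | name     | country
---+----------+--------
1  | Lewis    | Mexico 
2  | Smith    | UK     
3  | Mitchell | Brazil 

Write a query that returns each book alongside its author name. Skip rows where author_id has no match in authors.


INNER JOIN keeps only books rows whose author_id matches an id in authors. Walk through each book:
  - book 1 (The Blue Door): author_id=NULL, no match -> dropped
  - book 2 (The Glass Key): author_id=1 -> matches Lewis
  - book 3 (The Long Road): author_id=1 -> matches Lewis
  - book 4 (Distant Shores): author_id=2 -> matches Smith
  - book 5 (The Iron Gate): author_id=1 -> matches Lewis
  - book 6 (Quiet Streets): author_id=3 -> matches Mitchell
  - book 7 (Empty Rooms): author_id=1 -> matches Lewis
So 1 of 7 rows is dropped.

SQL:
SELECT a.title, b.name AS author
FROM books a
INNER JOIN authors b ON a.author_id = b.id

Result:
title          | author  
---------------+---------
The Glass Key  | Lewis   
The Long Road  | Lewis   
Distant Shores | Smith   
The Iron Gate  | Lewis   
Quiet Streets  | Mitchell
Empty Rooms    | Lewis   


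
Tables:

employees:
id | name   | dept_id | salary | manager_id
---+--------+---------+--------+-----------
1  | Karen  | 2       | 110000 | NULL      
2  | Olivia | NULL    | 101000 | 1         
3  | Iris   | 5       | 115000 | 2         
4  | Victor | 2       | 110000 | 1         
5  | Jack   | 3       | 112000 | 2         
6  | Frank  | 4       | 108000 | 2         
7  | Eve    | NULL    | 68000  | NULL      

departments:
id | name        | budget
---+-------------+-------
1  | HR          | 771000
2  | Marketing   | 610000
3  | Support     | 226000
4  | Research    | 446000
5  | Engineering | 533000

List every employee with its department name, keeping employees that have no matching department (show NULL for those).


LEFT JOIN keeps every row from employees (the left table); where dept_id has no match in departments, the department columns become NULL. Walk through each employee:
  - employee 1 (Karen): dept_id=2 -> matches Marketing
  - employee 2 (Olivia): dept_id=NULL, no match -> kept with NULL
  - employee 3 (Iris): dept_id=5 -> matches Engineering
  - employee 4 (Victor): dept_id=2 -> matches Marketing
  - employee 5 (Jack): dept_id=3 -> matches Support
  - employee 6 (Frank): dept_id=4 -> matches Research
  - employee 7 (Eve): dept_id=NULL, no match -> kept with NULL
All 7 rows appear; 2 have NULL department.

SQL:
SELECT a.name, b.name AS department
FROM employees a
LEFT JOIN departments b ON a.dept_id = b.id

Result:
name   | department 
-------+------------
Karen  | Marketing  
Olivia | NULL       
Iris   | Engineering
Victor | Marketing  
Jack   | Support    
Frank  | Research   
Eve    | NULL       


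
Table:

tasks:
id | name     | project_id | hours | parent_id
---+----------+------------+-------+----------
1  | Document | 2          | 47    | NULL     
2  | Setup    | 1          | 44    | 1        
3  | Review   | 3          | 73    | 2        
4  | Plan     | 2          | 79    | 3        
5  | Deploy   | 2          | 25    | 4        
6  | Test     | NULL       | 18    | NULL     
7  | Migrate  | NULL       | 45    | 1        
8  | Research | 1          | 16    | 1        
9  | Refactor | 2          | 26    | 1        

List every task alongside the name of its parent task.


This is a self-join: tasks is joined to a second copy of itself, matching each row's parent_id to another row's id. Use LEFT JOIN so rows with parent_id=NULL are kept.
  - task 1 (Document): parent_id=NULL -> NULL
  - task 2 (Setup): parent_id=1 -> Document
  - task 3 (Review): parent_id=2 -> Setup
  - task 4 (Plan): parent_id=3 -> Review
  - task 5 (Deploy): parent_id=4 -> Plan
  - task 6 (Test): parent_id=NULL -> NULL
  - task 7 (Migrate): parent_id=1 -> Document
  - task 8 (Research): parent_id=1 -> Document
  - task 9 (Refactor): parent_id=1 -> Document

SQL:
SELECT a.name AS item, b.name AS parent
FROM tasks a
LEFT JOIN tasks b ON a.parent_id = b.id

Result:
item     | parent  
---------+---------
Document | NULL    
Setup    | Document
Review   | Setup   
Plan     | Review  
Deploy   | Plan    
Test     | NULL    
Migrate  | Document
Research | Document
Refactor | Document
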